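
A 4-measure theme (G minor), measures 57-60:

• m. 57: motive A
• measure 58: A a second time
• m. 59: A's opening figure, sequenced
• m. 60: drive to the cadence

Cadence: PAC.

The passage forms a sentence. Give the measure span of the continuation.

measures 59–60

After the presentation (mm. 57–58), the continuation covers the fragmentation through the cadence: measures 59-60.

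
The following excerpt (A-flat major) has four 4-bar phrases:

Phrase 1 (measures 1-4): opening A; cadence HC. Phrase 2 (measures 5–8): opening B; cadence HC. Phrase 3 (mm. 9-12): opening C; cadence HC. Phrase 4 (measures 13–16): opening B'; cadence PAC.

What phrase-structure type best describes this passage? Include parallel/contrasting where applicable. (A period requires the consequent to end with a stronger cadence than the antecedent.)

contrasting double period

Four phrases in two halves: the first half (bars 1-8) ends with a half cadence, the second (bars 9–16) with a perfect authentic cadence — a large antecedent–consequent pair, i.e. a double period.
Phrase 3 begins with different material from phrase 1, making it contrasting.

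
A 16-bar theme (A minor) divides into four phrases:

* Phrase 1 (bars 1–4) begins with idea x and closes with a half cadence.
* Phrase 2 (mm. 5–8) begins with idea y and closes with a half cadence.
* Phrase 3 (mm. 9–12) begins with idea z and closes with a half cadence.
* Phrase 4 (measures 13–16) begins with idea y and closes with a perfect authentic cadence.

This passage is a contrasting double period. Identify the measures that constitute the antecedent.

measures 1–8

In a double period the four phrases pair into a large antecedent (phrases 1–2, ending half cadence) and a large consequent (phrases 3–4, ending perfect authentic cadence). The antecedent spans measures 1–8.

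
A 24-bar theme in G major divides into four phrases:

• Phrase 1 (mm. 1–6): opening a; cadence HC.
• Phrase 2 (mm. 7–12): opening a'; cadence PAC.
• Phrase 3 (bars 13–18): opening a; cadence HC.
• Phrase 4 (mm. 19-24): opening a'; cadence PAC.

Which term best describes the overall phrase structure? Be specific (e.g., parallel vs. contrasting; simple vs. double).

The cadence pattern HC–PAC–HC–PAC is weak–strong twice, and phrases 3–4 restate phrases 1–2: a period heard twice, not a double period (which would end weakly at phrase 2).

repeated period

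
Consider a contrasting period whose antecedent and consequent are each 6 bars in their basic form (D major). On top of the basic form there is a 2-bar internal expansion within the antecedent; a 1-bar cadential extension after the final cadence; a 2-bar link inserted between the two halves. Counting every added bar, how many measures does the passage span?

Basic contrasting period: 6 + 6 = 12 bars.
12 (basic form) + 2 (internal expansion) + 1 (cadential extension) + 2 (link) = 17.

17 measures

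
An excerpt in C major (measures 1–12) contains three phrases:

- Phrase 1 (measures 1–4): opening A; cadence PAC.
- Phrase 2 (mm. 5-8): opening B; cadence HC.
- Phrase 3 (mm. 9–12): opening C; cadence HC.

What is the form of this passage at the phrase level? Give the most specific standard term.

phrase group

The final phrase closes with a half cadence, which is not stronger than the preceding half cadence; the 3 phrases lack an overall antecedent–consequent design and so form a phrase group.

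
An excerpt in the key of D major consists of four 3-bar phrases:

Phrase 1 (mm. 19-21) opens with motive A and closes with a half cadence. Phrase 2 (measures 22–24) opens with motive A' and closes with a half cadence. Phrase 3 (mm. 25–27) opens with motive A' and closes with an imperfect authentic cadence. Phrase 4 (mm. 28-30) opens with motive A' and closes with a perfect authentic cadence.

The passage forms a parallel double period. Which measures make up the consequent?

measures 25–30

In a double period the four phrases pair into a large antecedent (phrases 1–2, ending half cadence) and a large consequent (phrases 3–4, ending perfect authentic cadence). The consequent spans measures 25–30.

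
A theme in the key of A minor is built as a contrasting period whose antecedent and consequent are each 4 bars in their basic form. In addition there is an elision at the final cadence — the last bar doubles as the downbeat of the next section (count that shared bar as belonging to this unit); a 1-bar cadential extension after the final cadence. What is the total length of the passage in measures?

Basic contrasting period: 4 + 4 = 8 bars.
8 (basic form) + 1 (cadential extension) = 9.
The elision shares a bar with the next section but does not change this unit's count.

9 measures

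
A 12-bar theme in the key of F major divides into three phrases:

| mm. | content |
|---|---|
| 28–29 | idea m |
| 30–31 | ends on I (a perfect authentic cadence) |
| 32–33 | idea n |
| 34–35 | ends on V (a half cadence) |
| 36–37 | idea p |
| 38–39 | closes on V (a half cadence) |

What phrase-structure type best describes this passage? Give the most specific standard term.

phrase group

The final phrase closes with a half cadence, which is not stronger than the preceding half cadence; the 3 phrases lack an overall antecedent–consequent design and so form a phrase group.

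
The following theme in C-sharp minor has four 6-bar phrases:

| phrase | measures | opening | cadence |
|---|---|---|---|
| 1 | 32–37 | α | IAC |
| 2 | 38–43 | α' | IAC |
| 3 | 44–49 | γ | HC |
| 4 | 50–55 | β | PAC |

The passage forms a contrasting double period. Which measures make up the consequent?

measures 44–55

In a double period the four phrases pair into a large antecedent (phrases 1–2, ending imperfect authentic cadence) and a large consequent (phrases 3–4, ending perfect authentic cadence). The consequent spans bars 44-55.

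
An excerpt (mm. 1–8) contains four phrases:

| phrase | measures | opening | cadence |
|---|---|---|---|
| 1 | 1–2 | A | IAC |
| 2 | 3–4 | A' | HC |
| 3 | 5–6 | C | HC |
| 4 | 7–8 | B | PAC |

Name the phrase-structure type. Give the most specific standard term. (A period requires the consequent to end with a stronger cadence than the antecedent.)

Four phrases in two halves: the first half (mm. 1-4) ends with a half cadence, the second (mm. 5-8) with a perfect authentic cadence — a large antecedent–consequent pair, i.e. a double period.
Phrase 3 begins with different material from phrase 1, making it contrasting.

contrasting double period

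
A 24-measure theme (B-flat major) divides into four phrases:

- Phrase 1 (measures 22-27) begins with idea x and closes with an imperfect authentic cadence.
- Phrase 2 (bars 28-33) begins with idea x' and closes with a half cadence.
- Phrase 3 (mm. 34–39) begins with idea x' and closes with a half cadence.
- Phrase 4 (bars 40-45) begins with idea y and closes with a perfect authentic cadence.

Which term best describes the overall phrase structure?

parallel double period

Four phrases in two halves: the first half (mm. 22-33) ends with a half cadence, the second (measures 34-45) with a perfect authentic cadence — a large antecedent–consequent pair, i.e. a double period.
Phrase 3 begins with the same material as phrase 1, making it parallel.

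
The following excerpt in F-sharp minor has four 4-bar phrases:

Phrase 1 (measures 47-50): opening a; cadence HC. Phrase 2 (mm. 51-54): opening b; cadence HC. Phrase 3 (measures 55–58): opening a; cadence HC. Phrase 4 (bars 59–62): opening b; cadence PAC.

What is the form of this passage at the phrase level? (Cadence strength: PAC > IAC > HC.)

Four phrases in two halves: the first half (mm. 47–54) ends with a half cadence, the second (measures 55-62) with a perfect authentic cadence — a large antecedent–consequent pair, i.e. a double period.
Phrase 3 begins with the same material as phrase 1, making it parallel.

parallel double period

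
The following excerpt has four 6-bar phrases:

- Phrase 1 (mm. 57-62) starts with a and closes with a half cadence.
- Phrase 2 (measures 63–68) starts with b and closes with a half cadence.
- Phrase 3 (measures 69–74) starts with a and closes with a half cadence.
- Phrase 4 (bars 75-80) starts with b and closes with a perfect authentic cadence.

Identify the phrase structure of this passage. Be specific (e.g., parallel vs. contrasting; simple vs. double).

Four phrases in two halves: the first half (mm. 57–68) ends with a half cadence, the second (mm. 69-80) with a perfect authentic cadence — a large antecedent–consequent pair, i.e. a double period.
Phrase 3 begins with the same material as phrase 1, making it parallel.

parallel double period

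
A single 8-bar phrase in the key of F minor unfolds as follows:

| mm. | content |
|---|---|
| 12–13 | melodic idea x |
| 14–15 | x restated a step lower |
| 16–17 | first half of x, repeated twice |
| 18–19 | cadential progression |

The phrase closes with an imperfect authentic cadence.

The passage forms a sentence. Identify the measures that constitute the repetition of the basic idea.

measures 14–15

The presentation of a sentence is the basic idea (measures 12-13) plus its repetition (mm. 14–15); the repetition of the basic idea is therefore measures 14-15.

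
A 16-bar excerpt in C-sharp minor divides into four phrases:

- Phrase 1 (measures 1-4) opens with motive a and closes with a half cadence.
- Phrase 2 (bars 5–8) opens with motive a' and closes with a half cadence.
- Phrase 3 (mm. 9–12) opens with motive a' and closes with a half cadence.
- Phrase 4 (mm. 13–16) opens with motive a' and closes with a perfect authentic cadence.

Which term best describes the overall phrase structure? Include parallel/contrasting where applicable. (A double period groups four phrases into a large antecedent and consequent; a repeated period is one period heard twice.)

parallel double period

Four phrases in two halves: the first half (mm. 1–8) ends with a half cadence, the second (bars 9–16) with a perfect authentic cadence — a large antecedent–consequent pair, i.e. a double period.
Phrase 3 begins with the same material as phrase 1, making it parallel.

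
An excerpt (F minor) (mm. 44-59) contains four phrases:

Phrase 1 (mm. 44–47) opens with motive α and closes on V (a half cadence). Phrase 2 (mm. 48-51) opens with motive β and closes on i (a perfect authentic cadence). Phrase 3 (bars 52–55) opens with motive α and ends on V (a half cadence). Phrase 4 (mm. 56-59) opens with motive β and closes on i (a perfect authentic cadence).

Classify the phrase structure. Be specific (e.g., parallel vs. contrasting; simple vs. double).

repeated period

The cadence pattern HC–PAC–HC–PAC is weak–strong twice, and phrases 3–4 restate phrases 1–2: a period heard twice, not a double period (which would end weakly at phrase 2).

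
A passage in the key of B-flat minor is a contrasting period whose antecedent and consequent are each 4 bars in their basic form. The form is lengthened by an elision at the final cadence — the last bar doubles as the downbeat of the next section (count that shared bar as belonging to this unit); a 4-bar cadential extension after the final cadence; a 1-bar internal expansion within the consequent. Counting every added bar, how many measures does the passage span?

Basic contrasting period: 4 + 4 = 8 bars.
8 (basic form) + 4 (cadential extension) + 1 (internal expansion) = 13.
The elision shares a bar with the next section but does not change this unit's count.

13 measures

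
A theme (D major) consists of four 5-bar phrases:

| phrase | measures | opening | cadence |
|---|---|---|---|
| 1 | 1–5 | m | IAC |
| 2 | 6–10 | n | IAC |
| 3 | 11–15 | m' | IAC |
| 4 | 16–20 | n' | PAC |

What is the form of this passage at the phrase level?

Four phrases in two halves: the first half (measures 1–10) ends with an imperfect authentic cadence, the second (bars 11–20) with a perfect authentic cadence — a large antecedent–consequent pair, i.e. a double period.
Phrase 3 begins with the same material as phrase 1, making it parallel.

parallel double period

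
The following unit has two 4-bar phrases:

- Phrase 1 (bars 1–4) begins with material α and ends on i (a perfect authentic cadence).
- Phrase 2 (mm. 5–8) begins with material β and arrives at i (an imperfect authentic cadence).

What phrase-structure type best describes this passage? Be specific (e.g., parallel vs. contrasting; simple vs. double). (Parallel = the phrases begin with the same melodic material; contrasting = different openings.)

The second phrase closes with an imperfect authentic cadence, which is not stronger than the first phrase's perfect authentic cadence; without a weak→strong cadential pair there is no antecedent–consequent relationship, so this is a phrase group rather than a period.

phrase group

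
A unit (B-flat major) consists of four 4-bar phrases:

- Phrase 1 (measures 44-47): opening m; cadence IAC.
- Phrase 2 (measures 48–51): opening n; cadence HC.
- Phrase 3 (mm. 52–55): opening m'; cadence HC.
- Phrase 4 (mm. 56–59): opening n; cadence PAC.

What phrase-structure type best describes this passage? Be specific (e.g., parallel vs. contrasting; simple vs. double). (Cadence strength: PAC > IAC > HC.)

parallel double period

Four phrases in two halves: the first half (mm. 44–51) ends with a half cadence, the second (mm. 52-59) with a perfect authentic cadence — a large antecedent–consequent pair, i.e. a double period.
Phrase 3 begins with the same material as phrase 1, making it parallel.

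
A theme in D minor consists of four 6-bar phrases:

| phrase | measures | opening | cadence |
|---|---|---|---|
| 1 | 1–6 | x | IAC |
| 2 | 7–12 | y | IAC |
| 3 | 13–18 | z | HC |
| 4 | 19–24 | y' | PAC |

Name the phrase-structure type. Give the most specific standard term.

Four phrases in two halves: the first half (bars 1–12) ends with an imperfect authentic cadence, the second (mm. 13–24) with a perfect authentic cadence — a large antecedent–consequent pair, i.e. a double period.
Phrase 3 begins with different material from phrase 1, making it contrasting.

contrasting double period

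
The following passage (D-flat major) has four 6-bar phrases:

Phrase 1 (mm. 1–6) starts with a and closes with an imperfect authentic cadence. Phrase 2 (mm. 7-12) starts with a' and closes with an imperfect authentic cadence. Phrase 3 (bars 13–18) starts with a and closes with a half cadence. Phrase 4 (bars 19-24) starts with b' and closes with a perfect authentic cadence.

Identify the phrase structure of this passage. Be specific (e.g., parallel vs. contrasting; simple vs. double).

parallel double period

Four phrases in two halves: the first half (measures 1-12) ends with an imperfect authentic cadence, the second (measures 13–24) with a perfect authentic cadence — a large antecedent–consequent pair, i.e. a double period.
Phrase 3 begins with the same material as phrase 1, making it parallel.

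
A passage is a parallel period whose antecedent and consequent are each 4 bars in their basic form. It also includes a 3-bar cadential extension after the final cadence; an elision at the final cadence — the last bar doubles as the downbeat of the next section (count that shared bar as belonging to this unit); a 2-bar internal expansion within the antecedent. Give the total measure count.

13 measures

Basic parallel period: 4 + 4 = 8 bars.
8 (basic form) + 3 (cadential extension) + 2 (internal expansion) = 13.
The elision shares a bar with the next section but does not change this unit's count.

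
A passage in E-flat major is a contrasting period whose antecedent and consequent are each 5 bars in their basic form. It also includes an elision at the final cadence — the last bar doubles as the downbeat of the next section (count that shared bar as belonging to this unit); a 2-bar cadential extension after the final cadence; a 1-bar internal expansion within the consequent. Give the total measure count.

Basic contrasting period: 5 + 5 = 10 bars.
10 (basic form) + 2 (cadential extension) + 1 (internal expansion) = 13.
The elision shares a bar with the next section but does not change this unit's count.

13 measures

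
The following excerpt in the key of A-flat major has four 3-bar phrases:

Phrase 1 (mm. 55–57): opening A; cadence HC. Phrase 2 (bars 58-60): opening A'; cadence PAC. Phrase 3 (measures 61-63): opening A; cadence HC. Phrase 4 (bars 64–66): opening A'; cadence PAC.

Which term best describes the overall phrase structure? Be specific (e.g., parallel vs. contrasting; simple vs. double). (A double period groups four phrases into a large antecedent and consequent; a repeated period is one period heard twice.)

The cadence pattern HC–PAC–HC–PAC is weak–strong twice, and phrases 3–4 restate phrases 1–2: a period heard twice, not a double period (which would end weakly at phrase 2).

repeated period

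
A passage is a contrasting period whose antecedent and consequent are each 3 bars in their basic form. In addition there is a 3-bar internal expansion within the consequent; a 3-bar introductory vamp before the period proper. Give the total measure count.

Basic contrasting period: 3 + 3 = 6 bars.
6 (basic form) + 3 (internal expansion) + 3 (introduction) = 12.

12 measures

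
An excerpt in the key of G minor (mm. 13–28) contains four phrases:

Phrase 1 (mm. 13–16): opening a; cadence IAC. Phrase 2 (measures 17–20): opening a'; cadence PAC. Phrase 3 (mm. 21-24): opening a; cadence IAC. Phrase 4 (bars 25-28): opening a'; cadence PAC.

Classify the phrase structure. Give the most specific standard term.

The cadence pattern IAC–PAC–IAC–PAC is weak–strong twice, and phrases 3–4 restate phrases 1–2: a period heard twice, not a double period (which would end weakly at phrase 2).

repeated period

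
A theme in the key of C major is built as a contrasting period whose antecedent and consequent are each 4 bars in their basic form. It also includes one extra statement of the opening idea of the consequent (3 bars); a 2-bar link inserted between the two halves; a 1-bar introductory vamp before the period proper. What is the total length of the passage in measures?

14 measures

Basic contrasting period: 4 + 4 = 8 bars.
8 (basic form) + 3 (extra statement) + 2 (link) + 1 (introduction) = 14.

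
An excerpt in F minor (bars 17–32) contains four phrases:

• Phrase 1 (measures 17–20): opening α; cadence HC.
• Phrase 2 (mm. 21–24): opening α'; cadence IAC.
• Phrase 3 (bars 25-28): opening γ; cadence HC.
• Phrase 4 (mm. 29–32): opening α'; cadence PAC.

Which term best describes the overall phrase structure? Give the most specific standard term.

contrasting double period

Four phrases in two halves: the first half (mm. 17-24) ends with an imperfect authentic cadence, the second (mm. 25–32) with a perfect authentic cadence — a large antecedent–consequent pair, i.e. a double period.
Phrase 3 begins with different material from phrase 1, making it contrasting.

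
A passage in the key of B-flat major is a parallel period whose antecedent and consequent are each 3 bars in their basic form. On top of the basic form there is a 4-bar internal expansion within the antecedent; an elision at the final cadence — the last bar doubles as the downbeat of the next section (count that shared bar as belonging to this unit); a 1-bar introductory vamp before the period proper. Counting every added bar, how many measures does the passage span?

Basic parallel period: 3 + 3 = 6 bars.
6 (basic form) + 4 (internal expansion) + 1 (introduction) = 11.
The elision shares a bar with the next section but does not change this unit's count.

11 measures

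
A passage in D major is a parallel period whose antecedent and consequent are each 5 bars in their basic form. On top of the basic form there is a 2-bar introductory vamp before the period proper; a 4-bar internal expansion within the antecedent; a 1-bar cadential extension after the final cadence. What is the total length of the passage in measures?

Basic parallel period: 5 + 5 = 10 bars.
10 (basic form) + 2 (introduction) + 4 (internal expansion) + 1 (cadential extension) = 17.

17 measures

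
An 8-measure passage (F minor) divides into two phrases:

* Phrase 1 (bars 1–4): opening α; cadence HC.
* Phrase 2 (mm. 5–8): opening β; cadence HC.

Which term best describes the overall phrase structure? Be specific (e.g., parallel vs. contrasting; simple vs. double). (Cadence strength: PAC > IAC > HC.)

phrase group

The second phrase closes with a half cadence, which is not stronger than the first phrase's half cadence; without a weak→strong cadential pair there is no antecedent–consequent relationship, so this is a phrase group rather than a period.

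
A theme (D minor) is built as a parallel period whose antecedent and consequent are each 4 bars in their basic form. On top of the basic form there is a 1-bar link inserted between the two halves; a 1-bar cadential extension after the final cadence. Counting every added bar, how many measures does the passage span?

10 measures

Basic parallel period: 4 + 4 = 8 bars.
8 (basic form) + 1 (link) + 1 (cadential extension) = 10.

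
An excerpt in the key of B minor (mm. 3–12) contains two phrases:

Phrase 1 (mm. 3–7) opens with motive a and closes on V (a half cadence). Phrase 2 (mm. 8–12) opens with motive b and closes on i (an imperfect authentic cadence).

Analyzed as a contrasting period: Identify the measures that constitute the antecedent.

The antecedent is the phrase ending with the weaker cadence (half cadence, phrase 1) and the consequent the one ending more conclusively (imperfect authentic cadence, phrase 2); the antecedent is mm. 3-7.

measures 3–7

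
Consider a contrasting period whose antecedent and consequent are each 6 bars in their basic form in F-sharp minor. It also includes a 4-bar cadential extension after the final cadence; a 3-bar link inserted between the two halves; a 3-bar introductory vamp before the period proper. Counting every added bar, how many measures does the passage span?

22 measures

Basic contrasting period: 6 + 6 = 12 bars.
12 (basic form) + 4 (cadential extension) + 3 (link) + 3 (introduction) = 22.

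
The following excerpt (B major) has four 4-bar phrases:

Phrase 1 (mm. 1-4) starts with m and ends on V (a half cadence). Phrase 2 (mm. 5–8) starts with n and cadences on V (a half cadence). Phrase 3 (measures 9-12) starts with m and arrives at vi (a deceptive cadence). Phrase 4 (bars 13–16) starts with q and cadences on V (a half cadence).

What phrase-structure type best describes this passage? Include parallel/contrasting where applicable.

phrase group

Phrase 4 ends with a half cadence, no stronger than phrase 2's half cadence, so the four phrases do not form a double period; nor do phrases 3–4 duplicate 1–2, so it is not a repeated period. With no phrase reaching a conclusive cadence, the passage is a phrase group.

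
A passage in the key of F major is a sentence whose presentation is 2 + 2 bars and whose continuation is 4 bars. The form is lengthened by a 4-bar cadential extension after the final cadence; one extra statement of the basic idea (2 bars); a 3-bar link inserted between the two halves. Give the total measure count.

Basic sentence: 2 + 2 + 4 = 8 bars.
8 (basic form) + 4 (cadential extension) + 2 (extra statement) + 3 (link) = 17.

17 measures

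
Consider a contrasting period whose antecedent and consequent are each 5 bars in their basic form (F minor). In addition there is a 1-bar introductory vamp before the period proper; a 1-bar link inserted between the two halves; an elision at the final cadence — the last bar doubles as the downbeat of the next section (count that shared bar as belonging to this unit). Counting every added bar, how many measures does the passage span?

Basic contrasting period: 5 + 5 = 10 bars.
10 (basic form) + 1 (introduction) + 1 (link) = 12.
The elision shares a bar with the next section but does not change this unit's count.

12 measures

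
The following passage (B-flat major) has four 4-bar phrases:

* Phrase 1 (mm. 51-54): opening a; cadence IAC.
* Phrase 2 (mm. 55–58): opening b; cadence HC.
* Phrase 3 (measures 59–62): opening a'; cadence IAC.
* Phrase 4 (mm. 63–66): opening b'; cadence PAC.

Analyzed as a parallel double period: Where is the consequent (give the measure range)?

In a double period the four phrases pair into a large antecedent (phrases 1–2, ending half cadence) and a large consequent (phrases 3–4, ending perfect authentic cadence). The consequent spans mm. 59–66.

measures 59–66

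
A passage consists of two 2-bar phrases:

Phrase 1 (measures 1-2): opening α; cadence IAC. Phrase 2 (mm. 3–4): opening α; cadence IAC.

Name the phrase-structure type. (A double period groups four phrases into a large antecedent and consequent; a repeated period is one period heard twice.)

repeated phrase

Both phrases have the same opening (α) and the same cadence (imperfect authentic cadence): the second is a restatement, not a consequent, so this is a repeated phrase rather than a period.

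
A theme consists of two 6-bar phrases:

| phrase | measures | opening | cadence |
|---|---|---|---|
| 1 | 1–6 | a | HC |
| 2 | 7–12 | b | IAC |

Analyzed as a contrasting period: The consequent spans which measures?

The antecedent is the phrase ending with the weaker cadence (half cadence, phrase 1) and the consequent the one ending more conclusively (imperfect authentic cadence, phrase 2); the consequent is mm. 7–12.

measures 7–12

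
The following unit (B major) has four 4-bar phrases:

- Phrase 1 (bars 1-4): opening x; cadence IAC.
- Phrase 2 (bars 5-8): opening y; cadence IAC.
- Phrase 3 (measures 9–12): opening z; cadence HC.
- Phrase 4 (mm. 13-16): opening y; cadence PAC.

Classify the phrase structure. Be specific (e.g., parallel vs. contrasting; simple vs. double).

Four phrases in two halves: the first half (bars 1–8) ends with an imperfect authentic cadence, the second (mm. 9–16) with a perfect authentic cadence — a large antecedent–consequent pair, i.e. a double period.
Phrase 3 begins with different material from phrase 1, making it contrasting.

contrasting double period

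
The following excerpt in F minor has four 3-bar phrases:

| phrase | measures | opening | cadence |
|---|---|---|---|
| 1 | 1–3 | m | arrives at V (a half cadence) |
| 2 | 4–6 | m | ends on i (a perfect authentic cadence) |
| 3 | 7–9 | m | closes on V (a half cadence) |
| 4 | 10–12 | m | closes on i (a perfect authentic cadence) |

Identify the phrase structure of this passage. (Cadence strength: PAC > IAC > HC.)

repeated period

The cadence pattern HC–PAC–HC–PAC is weak–strong twice, and phrases 3–4 restate phrases 1–2: a period heard twice, not a double period (which would end weakly at phrase 2).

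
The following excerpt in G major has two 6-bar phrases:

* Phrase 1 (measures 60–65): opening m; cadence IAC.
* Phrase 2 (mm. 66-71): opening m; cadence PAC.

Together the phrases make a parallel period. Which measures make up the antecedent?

The phrase ending with the weaker cadence (imperfect authentic cadence) is the antecedent; the one ending more conclusively (perfect authentic cadence) is the consequent. The antecedent is measures 60–65.

measures 60–65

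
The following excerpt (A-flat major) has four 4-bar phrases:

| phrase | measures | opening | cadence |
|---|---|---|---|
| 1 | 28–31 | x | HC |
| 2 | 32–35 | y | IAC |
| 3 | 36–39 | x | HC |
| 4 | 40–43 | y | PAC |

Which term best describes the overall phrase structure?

Four phrases in two halves: the first half (mm. 28-35) ends with an imperfect authentic cadence, the second (mm. 36–43) with a perfect authentic cadence — a large antecedent–consequent pair, i.e. a double period.
Phrase 3 begins with the same material as phrase 1, making it parallel.

parallel double period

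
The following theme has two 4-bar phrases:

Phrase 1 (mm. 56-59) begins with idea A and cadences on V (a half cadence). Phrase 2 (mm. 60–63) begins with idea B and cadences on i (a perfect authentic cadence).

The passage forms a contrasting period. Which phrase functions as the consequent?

phrase 2

The phrase ending with the weaker cadence (half cadence) is the antecedent; the one ending more conclusively (perfect authentic cadence) is the consequent. The consequent is phrase 2.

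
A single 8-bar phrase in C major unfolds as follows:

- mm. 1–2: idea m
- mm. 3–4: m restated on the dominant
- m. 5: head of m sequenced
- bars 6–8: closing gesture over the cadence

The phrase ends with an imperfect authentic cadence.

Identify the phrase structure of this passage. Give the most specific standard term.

sentence

Basic idea (measures 1–2) + its repetition (bars 3–4) form the presentation; fragmentation and cadence (mm. 5-8) form the continuation — the 8-bar whole is a sentence.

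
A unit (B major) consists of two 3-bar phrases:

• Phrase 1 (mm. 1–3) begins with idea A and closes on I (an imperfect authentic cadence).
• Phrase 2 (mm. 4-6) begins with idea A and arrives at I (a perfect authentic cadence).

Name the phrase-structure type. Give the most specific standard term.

Phrase 1 ends with an imperfect authentic cadence (weaker) and phrase 2 with a perfect authentic cadence (stronger): antecedent + consequent = a period.
The two phrases open with the same material (A / A), so the period is parallel.

parallel period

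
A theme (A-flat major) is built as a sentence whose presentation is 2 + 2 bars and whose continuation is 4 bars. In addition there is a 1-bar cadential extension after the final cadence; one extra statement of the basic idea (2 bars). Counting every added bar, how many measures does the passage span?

11 measures

Basic sentence: 2 + 2 + 4 = 8 bars.
8 (basic form) + 1 (cadential extension) + 2 (extra statement) = 11.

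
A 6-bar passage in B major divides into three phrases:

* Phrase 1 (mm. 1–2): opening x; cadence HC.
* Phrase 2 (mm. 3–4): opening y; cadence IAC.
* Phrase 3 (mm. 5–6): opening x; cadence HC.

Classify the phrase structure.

phrase group

The final phrase closes with a half cadence, which is not stronger than the preceding imperfect authentic cadence; the 3 phrases lack an overall antecedent–consequent design and so form a phrase group.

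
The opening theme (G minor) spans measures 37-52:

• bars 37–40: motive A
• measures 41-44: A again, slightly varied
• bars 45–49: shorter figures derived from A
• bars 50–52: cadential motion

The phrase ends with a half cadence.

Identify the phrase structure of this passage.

Basic idea (measures 37–40) + its repetition (measures 41–44) form the presentation; fragmentation and cadence (mm. 45-52) form the continuation — the 16-bar whole is a sentence.

sentence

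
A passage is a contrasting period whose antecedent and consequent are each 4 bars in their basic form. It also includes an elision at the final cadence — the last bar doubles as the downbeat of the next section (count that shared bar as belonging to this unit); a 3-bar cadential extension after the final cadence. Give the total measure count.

Basic contrasting period: 4 + 4 = 8 bars.
8 (basic form) + 3 (cadential extension) = 11.
The elision shares a bar with the next section but does not change this unit's count.

11 measures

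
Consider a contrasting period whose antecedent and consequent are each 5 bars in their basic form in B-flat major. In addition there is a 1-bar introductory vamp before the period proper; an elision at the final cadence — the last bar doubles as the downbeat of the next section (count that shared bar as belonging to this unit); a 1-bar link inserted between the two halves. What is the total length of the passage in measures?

12 measures

Basic contrasting period: 5 + 5 = 10 bars.
10 (basic form) + 1 (introduction) + 1 (link) = 12.
The elision shares a bar with the next section but does not change this unit's count.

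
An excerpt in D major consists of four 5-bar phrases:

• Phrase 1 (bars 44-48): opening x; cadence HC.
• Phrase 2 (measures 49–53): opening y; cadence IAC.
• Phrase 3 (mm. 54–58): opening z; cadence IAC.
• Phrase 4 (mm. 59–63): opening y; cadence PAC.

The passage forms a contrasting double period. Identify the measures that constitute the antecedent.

In a double period the four phrases pair into a large antecedent (phrases 1–2, ending imperfect authentic cadence) and a large consequent (phrases 3–4, ending perfect authentic cadence). The antecedent spans mm. 44-53.

measures 44–53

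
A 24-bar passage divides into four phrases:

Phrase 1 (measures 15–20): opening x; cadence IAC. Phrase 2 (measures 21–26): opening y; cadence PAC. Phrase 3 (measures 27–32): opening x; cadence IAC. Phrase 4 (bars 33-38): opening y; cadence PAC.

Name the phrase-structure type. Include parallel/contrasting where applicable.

repeated period

The cadence pattern IAC–PAC–IAC–PAC is weak–strong twice, and phrases 3–4 restate phrases 1–2: a period heard twice, not a double period (which would end weakly at phrase 2).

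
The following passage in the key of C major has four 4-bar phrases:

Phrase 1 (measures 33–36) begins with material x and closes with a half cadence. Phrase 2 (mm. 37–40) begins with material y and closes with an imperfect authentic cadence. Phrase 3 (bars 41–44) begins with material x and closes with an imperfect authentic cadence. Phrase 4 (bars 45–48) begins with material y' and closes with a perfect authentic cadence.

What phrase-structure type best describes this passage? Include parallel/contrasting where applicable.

parallel double period

Four phrases in two halves: the first half (measures 33–40) ends with an imperfect authentic cadence, the second (mm. 41–48) with a perfect authentic cadence — a large antecedent–consequent pair, i.e. a double period.
Phrase 3 begins with the same material as phrase 1, making it parallel.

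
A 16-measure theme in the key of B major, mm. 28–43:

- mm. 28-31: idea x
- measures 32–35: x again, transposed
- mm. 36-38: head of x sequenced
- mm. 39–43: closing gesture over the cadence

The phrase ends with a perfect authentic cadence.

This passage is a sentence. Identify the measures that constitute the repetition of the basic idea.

The presentation of a sentence is the basic idea (measures 28-31) plus its repetition (measures 32-35); the repetition of the basic idea is therefore mm. 32-35.

measures 32–35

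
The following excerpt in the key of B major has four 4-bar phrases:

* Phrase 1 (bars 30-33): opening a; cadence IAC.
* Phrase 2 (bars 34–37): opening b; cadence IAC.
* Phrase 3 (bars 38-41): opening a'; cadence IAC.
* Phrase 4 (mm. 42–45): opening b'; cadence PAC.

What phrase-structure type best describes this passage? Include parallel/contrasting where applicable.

Four phrases in two halves: the first half (bars 30-37) ends with an imperfect authentic cadence, the second (mm. 38–45) with a perfect authentic cadence — a large antecedent–consequent pair, i.e. a double period.
Phrase 3 begins with the same material as phrase 1, making it parallel.

parallel double period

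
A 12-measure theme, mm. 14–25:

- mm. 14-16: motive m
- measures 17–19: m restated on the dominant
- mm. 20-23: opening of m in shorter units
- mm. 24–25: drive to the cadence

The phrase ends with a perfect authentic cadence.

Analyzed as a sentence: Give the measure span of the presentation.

measures 14–19

The presentation of a sentence is the basic idea (measures 14–16) plus its repetition (mm. 17–19); the presentation is therefore bars 14–19.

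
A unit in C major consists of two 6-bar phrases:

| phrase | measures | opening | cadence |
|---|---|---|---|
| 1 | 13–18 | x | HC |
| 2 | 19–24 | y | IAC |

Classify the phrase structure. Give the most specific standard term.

Phrase 1 ends with a half cadence (weaker) and phrase 2 with an imperfect authentic cadence (stronger): antecedent + consequent = a period.
The two phrases open with different material (x / y), so the period is contrasting.

contrasting period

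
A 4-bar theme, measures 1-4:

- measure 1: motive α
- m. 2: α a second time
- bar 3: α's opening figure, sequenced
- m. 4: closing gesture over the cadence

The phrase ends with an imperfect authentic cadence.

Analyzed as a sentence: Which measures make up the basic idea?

The presentation of a sentence is the basic idea (measure 1) plus its repetition (m. 2); the basic idea is therefore m. 1.

measures 1–1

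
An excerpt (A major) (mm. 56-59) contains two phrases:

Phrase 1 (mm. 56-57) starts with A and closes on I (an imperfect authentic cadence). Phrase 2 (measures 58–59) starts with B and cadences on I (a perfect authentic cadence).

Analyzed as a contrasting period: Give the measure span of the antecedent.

measures 56–57

The antecedent is the phrase ending with the weaker cadence (imperfect authentic cadence, phrase 1) and the consequent the one ending more conclusively (perfect authentic cadence, phrase 2); the antecedent is bars 56–57.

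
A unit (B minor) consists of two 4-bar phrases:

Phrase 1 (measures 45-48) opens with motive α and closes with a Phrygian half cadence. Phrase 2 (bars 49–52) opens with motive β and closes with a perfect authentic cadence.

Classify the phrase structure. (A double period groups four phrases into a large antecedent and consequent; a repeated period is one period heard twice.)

contrasting period

Phrase 1 ends with a Phrygian half cadence (weaker) and phrase 2 with a perfect authentic cadence (stronger): antecedent + consequent = a period.
The two phrases open with different material (α / β), so the period is contrasting.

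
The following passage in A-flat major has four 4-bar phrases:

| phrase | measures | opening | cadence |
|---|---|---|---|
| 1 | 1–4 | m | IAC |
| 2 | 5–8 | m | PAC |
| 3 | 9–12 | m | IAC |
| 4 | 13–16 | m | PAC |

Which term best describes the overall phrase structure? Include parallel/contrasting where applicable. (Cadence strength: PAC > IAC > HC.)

repeated period

The cadence pattern IAC–PAC–IAC–PAC is weak–strong twice, and phrases 3–4 restate phrases 1–2: a period heard twice, not a double period (which would end weakly at phrase 2).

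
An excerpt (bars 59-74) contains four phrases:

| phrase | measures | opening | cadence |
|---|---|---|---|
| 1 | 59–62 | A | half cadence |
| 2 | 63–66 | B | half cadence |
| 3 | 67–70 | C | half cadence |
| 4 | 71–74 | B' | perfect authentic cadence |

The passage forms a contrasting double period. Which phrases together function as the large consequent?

phrases 3 and 4

In a double period the first pair of phrases (ending half cadence) is the large antecedent and the second pair (ending perfect authentic cadence) is the large consequent; the consequent is phrases 3 and 4.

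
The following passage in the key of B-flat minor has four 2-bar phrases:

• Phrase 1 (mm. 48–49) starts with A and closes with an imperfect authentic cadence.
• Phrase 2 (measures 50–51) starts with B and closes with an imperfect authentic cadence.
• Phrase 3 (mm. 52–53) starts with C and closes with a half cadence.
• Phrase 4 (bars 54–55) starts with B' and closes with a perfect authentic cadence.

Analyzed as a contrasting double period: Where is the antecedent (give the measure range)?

In a double period the four phrases pair into a large antecedent (phrases 1–2, ending imperfect authentic cadence) and a large consequent (phrases 3–4, ending perfect authentic cadence). The antecedent spans bars 48-51.

measures 48–51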